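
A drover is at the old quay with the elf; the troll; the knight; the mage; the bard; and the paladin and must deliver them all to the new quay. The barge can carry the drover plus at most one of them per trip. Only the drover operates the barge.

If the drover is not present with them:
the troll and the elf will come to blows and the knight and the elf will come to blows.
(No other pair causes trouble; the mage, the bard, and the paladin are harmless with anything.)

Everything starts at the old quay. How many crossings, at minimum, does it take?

13

Counting alone: the drover can take at most 1 across per trip to the new quay, so moving all 6 needs at least 6 loaded trips out, with a return between consecutive ones — at least 11 crossings.
The safety rule pushes this higher. Following every safe sequence of crossings, the most of the 6 that can be at the new quay as the barge arrives there on crossing 11 is 5 — never all 6.
So no plan with fewer than 13 crossings exists, and this one achieves 13:
1. Drover goes to the new quay with the elf.  [the old quay: the bard, the knight, the mage, the paladin, the troll | the new quay: the elf]
2. Drover goes back to the old quay alone.  [the old quay: the bard, the knight, the mage, the paladin, the troll | the new quay: the elf]
3. Drover goes to the new quay with the troll.  [the old quay: the bard, the knight, the mage, the paladin | the new quay: the elf, the troll]
4. Drover goes back to the old quay with the elf.  [the old quay: the bard, the elf, the knight, the mage, the paladin | the new quay: the troll]
5. Drover goes to the new quay with the knight.  [the old quay: the bard, the elf, the mage, the paladin | the new quay: the knight, the troll]
6. Drover goes back to the old quay alone.  [the old quay: the bard, the elf, the mage, the paladin | the new quay: the knight, the troll]
7. Drover goes to the new quay with the mage.  [the old quay: the bard, the elf, the paladin | the new quay: the knight, the mage, the troll]
8. Drover goes back to the old quay alone.  [the old quay: the bard, the elf, the paladin | the new quay: the knight, the mage, the troll]
9. Drover goes to the new quay with the bard.  [the old quay: the elf, the paladin | the new quay: the bard, the knight, the mage, the troll]
10. Drover goes back to the old quay alone.  [the old quay: the elf, the paladin | the new quay: the bard, the knight, the mage, the troll]
11. Drover goes to the new quay with the paladin.  [the old quay: the elf | the new quay: the bard, the knight, the mage, the paladin, the troll]
12. Drover goes back to the old quay alone.  [the old quay: the elf | the new quay: the bard, the knight, the mage, the paladin, the troll]
13. Drover goes to the new quay with the elf.  [the old quay: — | the new quay: the bard, the elf, the knight, the mage, the paladin, the troll]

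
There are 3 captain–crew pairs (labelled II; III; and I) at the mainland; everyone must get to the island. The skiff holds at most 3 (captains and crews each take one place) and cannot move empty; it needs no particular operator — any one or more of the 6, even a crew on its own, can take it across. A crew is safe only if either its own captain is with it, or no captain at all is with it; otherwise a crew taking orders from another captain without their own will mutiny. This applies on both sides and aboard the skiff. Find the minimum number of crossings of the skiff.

Counting alone: each trip to the island takes at most 3 across and each return brings at least 1 back, so after t trips out (and t−1 returns) at most 3t − (t−1) of the 6 are across; that first reaches 6 at t = 3, so at least 5 crossings are needed.
The plan below uses exactly 5 crossings, so it is optimal:
1. captain II and crew II cross → the island.
2. captain II crosses ← the mainland.
3. captain I, captain II, and captain III cross → the island.
4. crew II crosses ← the mainland.
5. crew I, crew II, and crew III cross → the island.

5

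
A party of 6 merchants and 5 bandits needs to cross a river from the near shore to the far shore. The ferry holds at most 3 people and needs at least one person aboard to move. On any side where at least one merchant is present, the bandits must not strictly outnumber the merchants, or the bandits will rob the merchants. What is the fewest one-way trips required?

9

Counting alone: each trip to the far shore takes at most 3 across and each return brings at least 1 back, so after t trips out (and t−1 returns) at most 3t − (t−1) of the 11 are across; that first reaches 11 at t = 5, so at least 9 crossings are needed.
The plan below uses exactly 9 crossings, so it is optimal:
1. 3 bandits → the far shore.  (the near shore: 6M 2B; the far shore: 0M 3B)
2. 1 bandit ← the near shore.  (the near shore: 6M 3B; the far shore: 0M 2B)
3. 3 merchants → the far shore.  (the near shore: 3M 3B; the far shore: 3M 2B)
4. 1 merchant ← the near shore.  (the near shore: 4M 3B; the far shore: 2M 2B)
5. 2 merchants and 1 bandit → the far shore.  (the near shore: 2M 2B; the far shore: 4M 3B)
6. 1 merchant ← the near shore.  (the near shore: 3M 2B; the far shore: 3M 3B)
7. 2 merchants and 1 bandit → the far shore.  (the near shore: 1M 1B; the far shore: 5M 4B)
8. 1 merchant ← the near shore.  (the near shore: 2M 1B; the far shore: 4M 4B)
9. 2 merchants and 1 bandit → the far shore.  (the near shore: 0M 0B; the far shore: 6M 5B)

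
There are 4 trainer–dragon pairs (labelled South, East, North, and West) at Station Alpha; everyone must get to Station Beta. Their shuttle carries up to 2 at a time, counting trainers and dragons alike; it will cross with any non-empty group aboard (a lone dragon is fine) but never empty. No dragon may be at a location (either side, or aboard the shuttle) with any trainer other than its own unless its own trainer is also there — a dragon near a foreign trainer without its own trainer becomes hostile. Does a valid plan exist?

Following every safe sequence of crossings from the start, the most of the 8 that can be at Station Beta as the shuttle arrives there on crossings 1, 3, 5 is 2, 3, 4 respectively; the best ever achieved is 4 of 8.
From crossing 7 on, no configuration arises that was not already reachable earlier: only 44 distinct safe configurations (who is on which side, and where the shuttle is) can ever be reached, none of them has everyone across, and every continuation just revisits them. So no valid plan exists.

No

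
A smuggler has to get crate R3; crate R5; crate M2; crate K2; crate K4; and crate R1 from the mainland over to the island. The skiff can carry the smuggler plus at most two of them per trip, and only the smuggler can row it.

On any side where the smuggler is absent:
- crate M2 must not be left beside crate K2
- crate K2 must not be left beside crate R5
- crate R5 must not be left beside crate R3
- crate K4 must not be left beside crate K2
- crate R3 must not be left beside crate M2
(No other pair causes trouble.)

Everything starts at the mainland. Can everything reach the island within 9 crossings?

Yes

Yes — this plan uses 7 crossings (≤ 9):
1. Smuggler goes to the island with crate K2 and crate R3.  [the mainland: crate K4, crate M2, crate R1, crate R5 | the island: crate K2, crate R3]
2. Smuggler goes back to the mainland alone.  [the mainland: crate K4, crate M2, crate R1, crate R5 | the island: crate K2, crate R3]
3. Smuggler goes to the island with crate M2 and crate R5.  [the mainland: crate K4, crate R1 | the island: crate K2, crate M2, crate R3, crate R5]
4. Smuggler goes back to the mainland with crate K2 and crate R3.  [the mainland: crate K2, crate K4, crate R1, crate R3 | the island: crate M2, crate R5]
5. Smuggler goes to the island with crate K4 and crate R1.  [the mainland: crate K2, crate R3 | the island: crate K4, crate M2, crate R1, crate R5]
6. Smuggler goes back to the mainland alone.  [the mainland: crate K2, crate R3 | the island: crate K4, crate M2, crate R1, crate R5]
7. Smuggler goes to the island with crate K2 and crate R3.  [the mainland: — | the island: crate K2, crate K4, crate M2, crate R1, crate R3, crate R5]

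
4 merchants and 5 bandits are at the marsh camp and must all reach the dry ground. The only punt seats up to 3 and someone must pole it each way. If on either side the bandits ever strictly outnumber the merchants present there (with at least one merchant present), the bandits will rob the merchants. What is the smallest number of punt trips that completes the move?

The bandits already outnumber the merchants at the marsh camp before anyone moves, so the starting position itself is disallowed.

impossible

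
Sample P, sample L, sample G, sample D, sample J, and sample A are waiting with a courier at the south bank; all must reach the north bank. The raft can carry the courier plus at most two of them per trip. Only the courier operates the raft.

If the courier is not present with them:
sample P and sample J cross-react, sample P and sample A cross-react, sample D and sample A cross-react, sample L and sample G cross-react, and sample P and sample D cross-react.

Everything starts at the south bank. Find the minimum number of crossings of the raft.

impossible

Whatever the first load, the items left behind include a forbidden pair without the courier. No opening move is safe, so no plan exists.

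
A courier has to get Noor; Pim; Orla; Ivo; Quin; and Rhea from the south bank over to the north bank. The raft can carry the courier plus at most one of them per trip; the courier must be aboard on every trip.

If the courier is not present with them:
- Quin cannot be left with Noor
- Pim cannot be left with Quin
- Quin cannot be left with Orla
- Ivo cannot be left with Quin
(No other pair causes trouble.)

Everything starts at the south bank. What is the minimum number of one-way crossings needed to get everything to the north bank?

Following every safe sequence of crossings from the start, the most of the 6 that can be at the north bank as the raft arrives there on crossings 1, 3, 5 is 1, 2, 3 respectively; the best ever achieved is 3 of 6.
From crossing 7 on, no configuration arises that was not already reachable earlier: only 22 distinct safe configurations (who is on which side, and where the raft is) can ever be reached, none of them has everyone across, and every continuation just revisits them. So no valid plan exists.

impossible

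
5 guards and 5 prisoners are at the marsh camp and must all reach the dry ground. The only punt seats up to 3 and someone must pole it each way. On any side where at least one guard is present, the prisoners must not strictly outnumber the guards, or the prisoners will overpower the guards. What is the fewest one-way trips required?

Counting alone: each trip to the dry ground takes at most 3 across and each return brings at least 1 back, so after t trips out (and t−1 returns) at most 3t − (t−1) of the 10 are across; that first reaches 10 at t = 5, so at least 9 crossings are needed.
The safety rule pushes this higher. Following every safe sequence of crossings, the most of the 10 that can be at the dry ground as the punt arrives there on crossing 9 is 9 — never all 10.
So no plan with fewer than 11 crossings exists, and this one achieves 11:
1. 2 prisoners → the dry ground.  (the marsh camp: 5G 3P; the dry ground: 0G 2P)
2. 1 prisoner ← the marsh camp.  (the marsh camp: 5G 4P; the dry ground: 0G 1P)
3. 3 prisoners → the dry ground.  (the marsh camp: 5G 1P; the dry ground: 0G 4P)
4. 1 prisoner ← the marsh camp.  (the marsh camp: 5G 2P; the dry ground: 0G 3P)
5. 3 guards → the dry ground.  (the marsh camp: 2G 2P; the dry ground: 3G 3P)
6. 1 guard and 1 prisoner ← the marsh camp.  (the marsh camp: 3G 3P; the dry ground: 2G 2P)
7. 3 guards → the dry ground.  (the marsh camp: 0G 3P; the dry ground: 5G 2P)
8. 1 prisoner ← the marsh camp.  (the marsh camp: 0G 4P; the dry ground: 5G 1P)
9. 2 prisoners → the dry ground.  (the marsh camp: 0G 2P; the dry ground: 5G 3P)
10. 1 prisoner ← the marsh camp.  (the marsh camp: 0G 3P; the dry ground: 5G 2P)
11. 3 prisoners → the dry ground.  (the marsh camp: 0G 0P; the dry ground: 5G 5P)

11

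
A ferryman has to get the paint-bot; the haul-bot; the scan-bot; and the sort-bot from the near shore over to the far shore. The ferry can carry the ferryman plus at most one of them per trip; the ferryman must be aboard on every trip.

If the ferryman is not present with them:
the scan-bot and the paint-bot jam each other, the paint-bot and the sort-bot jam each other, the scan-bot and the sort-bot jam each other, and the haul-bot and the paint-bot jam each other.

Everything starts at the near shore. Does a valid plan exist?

Whatever the first load, the items left behind include a forbidden pair without the ferryman. No opening move is safe, so no plan exists.

No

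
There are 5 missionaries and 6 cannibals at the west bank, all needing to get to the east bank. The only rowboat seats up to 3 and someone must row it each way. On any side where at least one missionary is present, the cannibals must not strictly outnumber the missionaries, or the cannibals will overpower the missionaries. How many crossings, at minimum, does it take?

impossible

The cannibals already outnumber the missionaries at the west bank before anyone moves, so the starting position itself is disallowed.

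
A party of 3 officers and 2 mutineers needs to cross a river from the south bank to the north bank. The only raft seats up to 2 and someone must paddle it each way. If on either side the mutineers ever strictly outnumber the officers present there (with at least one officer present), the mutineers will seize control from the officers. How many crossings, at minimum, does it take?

Counting alone: each trip to the north bank takes at most 2 across and each return brings at least 1 back, so after t trips out (and t−1 returns) at most 2t − (t−1) of the 5 are across; that first reaches 5 at t = 4, so at least 7 crossings are needed.
The plan below uses exactly 7 crossings, so it is optimal:
1. 2 mutineers → the north bank.  (the south bank: 3O 0M; the north bank: 0O 2M)
2. 1 mutineer ← the south bank.  (the south bank: 3O 1M; the north bank: 0O 1M)
3. 2 officers → the north bank.  (the south bank: 1O 1M; the north bank: 2O 1M)
4. 1 officer ← the south bank.  (the south bank: 2O 1M; the north bank: 1O 1M)
5. 1 officer and 1 mutineer → the north bank.  (the south bank: 1O 0M; the north bank: 2O 2M)
6. 1 mutineer ← the south bank.  (the south bank: 1O 1M; the north bank: 2O 1M)
7. 1 officer and 1 mutineer → the north bank.  (the south bank: 0O 0M; the north bank: 3O 2M)

7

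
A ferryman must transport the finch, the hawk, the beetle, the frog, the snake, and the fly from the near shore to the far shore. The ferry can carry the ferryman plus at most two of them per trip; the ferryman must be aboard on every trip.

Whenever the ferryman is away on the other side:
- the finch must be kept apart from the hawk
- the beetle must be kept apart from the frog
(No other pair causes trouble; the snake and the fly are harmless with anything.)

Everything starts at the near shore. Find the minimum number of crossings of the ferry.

Counting alone: the ferryman can take at most 2 across per trip to the far shore, so moving all 6 needs at least 3 loaded trips out, with a return between consecutive ones — at least 5 crossings.
The plan below uses exactly 5 crossings, so it is optimal:
1. Ferryman goes to the far shore with the beetle and the finch.
2. Ferryman goes back to the near shore alone.
3. Ferryman goes to the far shore with the fly and the snake.
4. Ferryman goes back to the near shore alone.
5. Ferryman goes to the far shore with the frog and the hawk.

5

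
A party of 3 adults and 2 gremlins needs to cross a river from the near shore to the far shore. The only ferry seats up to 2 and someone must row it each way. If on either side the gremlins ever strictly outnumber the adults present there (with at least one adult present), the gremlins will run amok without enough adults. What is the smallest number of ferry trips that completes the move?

Counting alone: each trip to the far shore takes at most 2 across and each return brings at least 1 back, so after t trips out (and t−1 returns) at most 2t − (t−1) of the 5 are across; that first reaches 5 at t = 4, so at least 7 crossings are needed.
The plan below uses exactly 7 crossings, so it is optimal:
1. 2 gremlins → the far shore.  (the near shore: 3A 0G; the far shore: 0A 2G)
2. 1 gremlin ← the near shore.  (the near shore: 3A 1G; the far shore: 0A 1G)
3. 2 adults → the far shore.  (the near shore: 1A 1G; the far shore: 2A 1G)
4. 1 adult ← the near shore.  (the near shore: 2A 1G; the far shore: 1A 1G)
5. 1 adult and 1 gremlin → the far shore.  (the near shore: 1A 0G; the far shore: 2A 2G)
6. 1 gremlin ← the near shore.  (the near shore: 1A 1G; the far shore: 2A 1G)
7. 1 adult and 1 gremlin → the far shore.  (the near shore: 0A 0G; the far shore: 3A 2G)

7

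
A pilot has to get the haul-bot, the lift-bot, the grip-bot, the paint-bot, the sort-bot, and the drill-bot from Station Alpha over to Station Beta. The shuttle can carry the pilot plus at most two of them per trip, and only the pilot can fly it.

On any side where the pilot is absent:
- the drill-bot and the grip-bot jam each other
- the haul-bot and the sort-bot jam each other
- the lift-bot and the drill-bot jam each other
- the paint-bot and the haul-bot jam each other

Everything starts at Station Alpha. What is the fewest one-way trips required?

7

Counting alone: the pilot can take at most 2 across per trip to Station Beta, so moving all 6 needs at least 3 loaded trips out, with a return between consecutive ones — at least 5 crossings.
The safety rule pushes this higher. Following every safe sequence of crossings, the most of the 6 that can be at Station Beta as the shuttle arrives there on crossing 5 is 5 — never all 6.
So no plan with fewer than 7 crossings exists, and this one achieves 7:
1. Pilot goes to Station Beta with the drill-bot and the haul-bot.  [Station Alpha: the grip-bot, the lift-bot, the paint-bot, the sort-bot | Station Beta: the drill-bot, the haul-bot]
2. Pilot goes back to Station Alpha alone.  [Station Alpha: the grip-bot, the lift-bot, the paint-bot, the sort-bot | Station Beta: the drill-bot, the haul-bot]
3. Pilot goes to Station Beta with the grip-bot and the lift-bot.  [Station Alpha: the paint-bot, the sort-bot | Station Beta: the drill-bot, the grip-bot, the haul-bot, the lift-bot]
4. Pilot goes back to Station Alpha with the drill-bot.  [Station Alpha: the drill-bot, the paint-bot, the sort-bot | Station Beta: the grip-bot, the haul-bot, the lift-bot]
5. Pilot goes to Station Beta with the paint-bot and the sort-bot.  [Station Alpha: the drill-bot | Station Beta: the grip-bot, the haul-bot, the lift-bot, the paint-bot, the sort-bot]
6. Pilot goes back to Station Alpha with the haul-bot.  [Station Alpha: the drill-bot, the haul-bot | Station Beta: the grip-bot, the lift-bot, the paint-bot, the sort-bot]
7. Pilot goes to Station Beta with the drill-bot and the haul-bot.  [Station Alpha: — | Station Beta: the drill-bot, the grip-bot, the haul-bot, the lift-bot, the paint-bot, the sort-bot]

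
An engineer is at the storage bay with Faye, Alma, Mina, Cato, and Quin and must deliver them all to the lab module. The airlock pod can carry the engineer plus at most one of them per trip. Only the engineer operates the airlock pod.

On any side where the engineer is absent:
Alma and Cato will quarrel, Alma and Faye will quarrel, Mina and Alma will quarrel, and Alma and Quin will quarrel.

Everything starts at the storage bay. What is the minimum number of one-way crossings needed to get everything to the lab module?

Following every safe sequence of crossings from the start, the most of the 5 that can be at the lab module as the airlock pod arrives there on crossings 1, 3 is 1, 2 respectively; the best ever achieved is 2 of 5.
From crossing 5 on, no configuration arises that was not already reachable earlier: only 11 distinct safe configurations (who is on which side, and where the airlock pod is) can ever be reached, none of them has everyone across, and every continuation just revisits them. So no valid plan exists.

impossible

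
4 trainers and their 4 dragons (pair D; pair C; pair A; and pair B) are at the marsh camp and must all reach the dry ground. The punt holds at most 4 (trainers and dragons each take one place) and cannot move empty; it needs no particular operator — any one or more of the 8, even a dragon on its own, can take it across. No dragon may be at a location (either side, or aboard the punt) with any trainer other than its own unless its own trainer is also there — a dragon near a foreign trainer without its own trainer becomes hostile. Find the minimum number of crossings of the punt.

Counting alone: each trip to the dry ground takes at most 4 across and each return brings at least 1 back, so after t trips out (and t−1 returns) at most 4t − (t−1) of the 8 are across; that first reaches 8 at t = 3, so at least 5 crossings are needed.
The plan below uses exactly 5 crossings, so it is optimal:
1. dragon D and trainer D cross → the dry ground.
2. trainer D crosses ← the marsh camp.
3. trainer A, trainer B, trainer C, and trainer D cross → the dry ground.
4. dragon D crosses ← the marsh camp.
5. dragon A, dragon B, dragon C, and dragon D cross → the dry ground.

5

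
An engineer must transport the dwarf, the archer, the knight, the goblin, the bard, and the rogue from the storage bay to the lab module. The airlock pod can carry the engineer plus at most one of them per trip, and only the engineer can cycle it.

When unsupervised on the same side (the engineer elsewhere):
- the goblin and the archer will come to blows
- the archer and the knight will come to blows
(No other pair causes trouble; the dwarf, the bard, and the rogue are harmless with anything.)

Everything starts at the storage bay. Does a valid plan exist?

Yes

1. Engineer goes to the lab module with the archer.  [the storage bay: the bard, the dwarf, the goblin, the knight, the rogue | the lab module: the archer]
2. Engineer goes back to the storage bay alone.  [the storage bay: the bard, the dwarf, the goblin, the knight, the rogue | the lab module: the archer]
3. Engineer goes to the lab module with the dwarf.  [the storage bay: the bard, the goblin, the knight, the rogue | the lab module: the archer, the dwarf]
4. Engineer goes back to the storage bay alone.  [the storage bay: the bard, the goblin, the knight, the rogue | the lab module: the archer, the dwarf]
5. Engineer goes to the lab module with the knight.  [the storage bay: the bard, the goblin, the rogue | the lab module: the archer, the dwarf, the knight]
6. Engineer goes back to the storage bay with the archer.  [the storage bay: the archer, the bard, the goblin, the rogue | the lab module: the dwarf, the knight]
7. Engineer goes to the lab module with the goblin.  [the storage bay: the archer, the bard, the rogue | the lab module: the dwarf, the goblin, the knight]
8. Engineer goes back to the storage bay alone.  [the storage bay: the archer, the bard, the rogue | the lab module: the dwarf, the goblin, the knight]
9. Engineer goes to the lab module with the bard.  [the storage bay: the archer, the rogue | the lab module: the bard, the dwarf, the goblin, the knight]
10. Engineer goes back to the storage bay alone.  [the storage bay: the archer, the rogue | the lab module: the bard, the dwarf, the goblin, the knight]
11. Engineer goes to the lab module with the rogue.  [the storage bay: the archer | the lab module: the bard, the dwarf, the goblin, the knight, the rogue]
12. Engineer goes back to the storage bay alone.  [the storage bay: the archer | the lab module: the bard, the dwarf, the goblin, the knight, the rogue]
13. Engineer goes to the lab module with the archer.  [the storage bay: — | the lab module: the archer, the bard, the dwarf, the goblin, the knight, the rogue]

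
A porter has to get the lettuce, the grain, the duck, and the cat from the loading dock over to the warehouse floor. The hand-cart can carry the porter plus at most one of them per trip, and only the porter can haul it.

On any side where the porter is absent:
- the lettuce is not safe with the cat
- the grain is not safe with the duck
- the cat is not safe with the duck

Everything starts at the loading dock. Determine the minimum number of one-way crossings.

Whatever the first load, the items left behind include a forbidden pair without the porter. No opening move is safe, so no plan exists.

impossible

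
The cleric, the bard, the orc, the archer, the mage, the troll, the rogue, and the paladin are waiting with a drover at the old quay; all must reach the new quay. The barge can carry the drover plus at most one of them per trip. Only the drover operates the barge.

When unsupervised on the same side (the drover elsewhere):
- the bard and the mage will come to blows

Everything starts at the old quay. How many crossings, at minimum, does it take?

15

Counting alone: the drover can take at most 1 across per trip to the new quay, so moving all 8 needs at least 8 loaded trips out, with a return between consecutive ones — at least 15 crossings.
The plan below uses exactly 15 crossings, so it is optimal:
1. Drover goes to the new quay with the bard.  [the old quay: the archer, the cleric, the mage, the orc, the paladin, the rogue, the troll | the new quay: the bard]
2. Drover goes back to the old quay alone.  [the old quay: the archer, the cleric, the mage, the orc, the paladin, the rogue, the troll | the new quay: the bard]
3. Drover goes to the new quay with the cleric.  [the old quay: the archer, the mage, the orc, the paladin, the rogue, the troll | the new quay: the bard, the cleric]
4. Drover goes back to the old quay alone.  [the old quay: the archer, the mage, the orc, the paladin, the rogue, the troll | the new quay: the bard, the cleric]
5. Drover goes to the new quay with the orc.  [the old quay: the archer, the mage, the paladin, the rogue, the troll | the new quay: the bard, the cleric, the orc]
6. Drover goes back to the old quay alone.  [the old quay: the archer, the mage, the paladin, the rogue, the troll | the new quay: the bard, the cleric, the orc]
7. Drover goes to the new quay with the archer.  [the old quay: the mage, the paladin, the rogue, the troll | the new quay: the archer, the bard, the cleric, the orc]
8. Drover goes back to the old quay alone.  [the old quay: the mage, the paladin, the rogue, the troll | the new quay: the archer, the bard, the cleric, the orc]
9. Drover goes to the new quay with the troll.  [the old quay: the mage, the paladin, the rogue | the new quay: the archer, the bard, the cleric, the orc, the troll]
10. Drover goes back to the old quay alone.  [the old quay: the mage, the paladin, the rogue | the new quay: the archer, the bard, the cleric, the orc, the troll]
11. Drover goes to the new quay with the rogue.  [the old quay: the mage, the paladin | the new quay: the archer, the bard, the cleric, the orc, the rogue, the troll]
12. Drover goes back to the old quay alone.  [the old quay: the mage, the paladin | the new quay: the archer, the bard, the cleric, the orc, the rogue, the troll]
13. Drover goes to the new quay with the paladin.  [the old quay: the mage | the new quay: the archer, the bard, the cleric, the orc, the paladin, the rogue, the troll]
14. Drover goes back to the old quay alone.  [the old quay: the mage | the new quay: the archer, the bard, the cleric, the orc, the paladin, the rogue, the troll]
15. Drover goes to the new quay with the mage.  [the old quay: — | the new quay: the archer, the bard, the cleric, the mage, the orc, the paladin, the rogue, the troll]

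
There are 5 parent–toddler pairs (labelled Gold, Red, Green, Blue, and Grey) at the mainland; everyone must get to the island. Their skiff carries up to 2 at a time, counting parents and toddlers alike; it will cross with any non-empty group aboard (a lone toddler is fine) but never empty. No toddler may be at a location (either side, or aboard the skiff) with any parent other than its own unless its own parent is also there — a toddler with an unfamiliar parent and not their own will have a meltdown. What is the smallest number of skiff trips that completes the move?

impossible

Following every safe sequence of crossings from the start, the most of the 10 that can be at the island as the skiff arrives there on crossings 1, 3, 5, 7 is 2, 3, 4, 5 respectively; the best ever achieved is 5 of 10.
From crossing 9 on, no configuration arises that was not already reachable earlier: only 82 distinct safe configurations (who is on which side, and where the skiff is) can ever be reached, none of them has everyone across, and every continuation just revisits them. So no valid plan exists.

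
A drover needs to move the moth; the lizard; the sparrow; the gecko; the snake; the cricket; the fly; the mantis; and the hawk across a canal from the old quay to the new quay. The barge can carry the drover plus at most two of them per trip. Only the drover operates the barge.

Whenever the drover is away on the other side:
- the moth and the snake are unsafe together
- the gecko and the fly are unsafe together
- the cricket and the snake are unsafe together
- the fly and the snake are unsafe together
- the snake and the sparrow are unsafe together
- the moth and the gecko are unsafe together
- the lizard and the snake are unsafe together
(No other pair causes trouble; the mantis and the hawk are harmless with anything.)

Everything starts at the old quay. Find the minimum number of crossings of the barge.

Counting alone: the drover can take at most 2 across per trip to the new quay, so moving all 9 needs at least 5 loaded trips out, with a return between consecutive ones — at least 9 crossings.
The safety rule pushes this higher. Following every safe sequence of crossings, the most of the 9 that can be at the new quay as the barge arrives there on crossing 9 is 8 — never all 9.
So no plan with fewer than 11 crossings exists, and this one achieves 11:
1. Drover goes to the new quay with the gecko and the snake.  [the old quay: the cricket, the fly, the hawk, the lizard, the mantis, the moth, the sparrow | the new quay: the gecko, the snake]
2. Drover goes back to the old quay alone.  [the old quay: the cricket, the fly, the hawk, the lizard, the mantis, the moth, the sparrow | the new quay: the gecko, the snake]
3. Drover goes to the new quay with the lizard and the moth.  [the old quay: the cricket, the fly, the hawk, the mantis, the sparrow | the new quay: the gecko, the lizard, the moth, the snake]
4. Drover goes back to the old quay with the gecko and the snake.  [the old quay: the cricket, the fly, the gecko, the hawk, the mantis, the snake, the sparrow | the new quay: the lizard, the moth]
5. Drover goes to the new quay with the fly and the snake.  [the old quay: the cricket, the gecko, the hawk, the mantis, the sparrow | the new quay: the fly, the lizard, the moth, the snake]
6. Drover goes back to the old quay with the snake.  [the old quay: the cricket, the gecko, the hawk, the mantis, the snake, the sparrow | the new quay: the fly, the lizard, the moth]
7. Drover goes to the new quay with the cricket and the sparrow.  [the old quay: the gecko, the hawk, the mantis, the snake | the new quay: the cricket, the fly, the lizard, the moth, the sparrow]
8. Drover goes back to the old quay alone.  [the old quay: the gecko, the hawk, the mantis, the snake | the new quay: the cricket, the fly, the lizard, the moth, the sparrow]
9. Drover goes to the new quay with the hawk and the mantis.  [the old quay: the gecko, the snake | the new quay: the cricket, the fly, the hawk, the lizard, the mantis, the moth, the sparrow]
10. Drover goes back to the old quay alone.  [the old quay: the gecko, the snake | the new quay: the cricket, the fly, the hawk, the lizard, the mantis, the moth, the sparrow]
11. Drover goes to the new quay with the gecko and the snake.  [the old quay: — | the new quay: the cricket, the fly, the gecko, the hawk, the lizard, the mantis, the moth, the snake, the sparrow]

11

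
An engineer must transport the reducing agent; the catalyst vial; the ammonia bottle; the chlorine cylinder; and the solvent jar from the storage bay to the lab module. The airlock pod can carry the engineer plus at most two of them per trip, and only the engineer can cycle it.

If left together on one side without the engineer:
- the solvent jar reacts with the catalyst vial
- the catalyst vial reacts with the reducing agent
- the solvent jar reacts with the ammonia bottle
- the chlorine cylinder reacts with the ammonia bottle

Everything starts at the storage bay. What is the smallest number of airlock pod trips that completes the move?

7

Counting alone: the engineer can take at most 2 across per trip to the lab module, so moving all 5 needs at least 3 loaded trips out, with a return between consecutive ones — at least 5 crossings.
The safety rule pushes this higher. Following every safe sequence of crossings, the most of the 5 that can be at the lab module as the airlock pod arrives there on crossing 5 is 4 — never all 5.
So no plan with fewer than 7 crossings exists, and this one achieves 7:
1. Engineer goes to the lab module with the ammonia bottle and the catalyst vial.  [the storage bay: the chlorine cylinder, the reducing agent, the solvent jar | the lab module: the ammonia bottle, the catalyst vial]
2. Engineer goes back to the storage bay alone.  [the storage bay: the chlorine cylinder, the reducing agent, the solvent jar | the lab module: the ammonia bottle, the catalyst vial]
3. Engineer goes to the lab module with the reducing agent.  [the storage bay: the chlorine cylinder, the solvent jar | the lab module: the ammonia bottle, the catalyst vial, the reducing agent]
4. Engineer goes back to the storage bay with the catalyst vial.  [the storage bay: the catalyst vial, the chlorine cylinder, the solvent jar | the lab module: the ammonia bottle, the reducing agent]
5. Engineer goes to the lab module with the chlorine cylinder and the solvent jar.  [the storage bay: the catalyst vial | the lab module: the ammonia bottle, the chlorine cylinder, the reducing agent, the solvent jar]
6. Engineer goes back to the storage bay with the ammonia bottle.  [the storage bay: the ammonia bottle, the catalyst vial | the lab module: the chlorine cylinder, the reducing agent, the solvent jar]
7. Engineer goes to the lab module with the ammonia bottle and the catalyst vial.  [the storage bay: — | the lab module: the ammonia bottle, the catalyst vial, the chlorine cylinder, the reducing agent, the solvent jar]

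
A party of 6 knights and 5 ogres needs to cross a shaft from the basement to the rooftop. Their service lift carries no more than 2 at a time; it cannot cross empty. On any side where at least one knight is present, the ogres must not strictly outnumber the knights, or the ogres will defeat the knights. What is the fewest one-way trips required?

19

Counting alone: each trip to the rooftop takes at most 2 across and each return brings at least 1 back, so after t trips out (and t−1 returns) at most 2t − (t−1) of the 11 are across; that first reaches 11 at t = 10, so at least 19 crossings are needed.
The plan below uses exactly 19 crossings, so it is optimal:
1. 2 ogres → the rooftop.  (the basement: 6K 3O; the rooftop: 0K 2O)
2. 1 ogre ← the basement.  (the basement: 6K 4O; the rooftop: 0K 1O)
3. 2 ogres → the rooftop.  (the basement: 6K 2O; the rooftop: 0K 3O)
4. 1 ogre ← the basement.  (the basement: 6K 3O; the rooftop: 0K 2O)
5. 2 knights → the rooftop.  (the basement: 4K 3O; the rooftop: 2K 2O)
6. 1 ogre ← the basement.  (the basement: 4K 4O; the rooftop: 2K 1O)
7. 1 knight and 1 ogre → the rooftop.  (the basement: 3K 3O; the rooftop: 3K 2O)
8. 1 knight ← the basement.  (the basement: 4K 3O; the rooftop: 2K 2O)
9. 1 knight and 1 ogre → the rooftop.  (the basement: 3K 2O; the rooftop: 3K 3O)
10. 1 ogre ← the basement.  (the basement: 3K 3O; the rooftop: 3K 2O)
11. 1 knight and 1 ogre → the rooftop.  (the basement: 2K 2O; the rooftop: 4K 3O)
12. 1 knight ← the basement.  (the basement: 3K 2O; the rooftop: 3K 3O)
13. 1 knight and 1 ogre → the rooftop.  (the basement: 2K 1O; the rooftop: 4K 4O)
14. 1 ogre ← the basement.  (the basement: 2K 2O; the rooftop: 4K 3O)
15. 1 knight and 1 ogre → the rooftop.  (the basement: 1K 1O; the rooftop: 5K 4O)
16. 1 knight ← the basement.  (the basement: 2K 1O; the rooftop: 4K 4O)
17. 1 knight and 1 ogre → the rooftop.  (the basement: 1K 0O; the rooftop: 5K 5O)
18. 1 ogre ← the basement.  (the basement: 1K 1O; the rooftop: 5K 4O)
19. 1 knight and 1 ogre → the rooftop.  (the basement: 0K 0O; the rooftop: 6K 5O)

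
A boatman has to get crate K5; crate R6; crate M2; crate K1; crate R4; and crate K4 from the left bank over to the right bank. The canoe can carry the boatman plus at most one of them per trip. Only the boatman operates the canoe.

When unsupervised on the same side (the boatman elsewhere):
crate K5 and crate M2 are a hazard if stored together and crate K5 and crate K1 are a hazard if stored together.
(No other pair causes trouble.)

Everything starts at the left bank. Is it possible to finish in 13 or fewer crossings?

Yes

Yes — this plan uses 13 crossings (≤ 13):
1. Boatman goes to the right bank with crate K5.  [the left bank: crate K1, crate K4, crate M2, crate R4, crate R6 | the right bank: crate K5]
2. Boatman goes back to the left bank alone.  [the left bank: crate K1, crate K4, crate M2, crate R4, crate R6 | the right bank: crate K5]
3. Boatman goes to the right bank with crate R6.  [the left bank: crate K1, crate K4, crate M2, crate R4 | the right bank: crate K5, crate R6]
4. Boatman goes back to the left bank alone.  [the left bank: crate K1, crate K4, crate M2, crate R4 | the right bank: crate K5, crate R6]
5. Boatman goes to the right bank with crate M2.  [the left bank: crate K1, crate K4, crate R4 | the right bank: crate K5, crate M2, crate R6]
6. Boatman goes back to the left bank with crate K5.  [the left bank: crate K1, crate K4, crate K5, crate R4 | the right bank: crate M2, crate R6]
7. Boatman goes to the right bank with crate K1.  [the left bank: crate K4, crate K5, crate R4 | the right bank: crate K1, crate M2, crate R6]
8. Boatman goes back to the left bank alone.  [the left bank: crate K4, crate K5, crate R4 | the right bank: crate K1, crate M2, crate R6]
9. Boatman goes to the right bank with crate R4.  [the left bank: crate K4, crate K5 | the right bank: crate K1, crate M2, crate R4, crate R6]
10. Boatman goes back to the left bank alone.  [the left bank: crate K4, crate K5 | the right bank: crate K1, crate M2, crate R4, crate R6]
11. Boatman goes to the right bank with crate K4.  [the left bank: crate K5 | the right bank: crate K1, crate K4, crate M2, crate R4, crate R6]
12. Boatman goes back to the left bank alone.  [the left bank: crate K5 | the right bank: crate K1, crate K4, crate M2, crate R4, crate R6]
13. Boatman goes to the right bank with crate K5.  [the left bank: — | the right bank: crate K1, crate K4, crate K5, crate M2, crate R4, crate R6]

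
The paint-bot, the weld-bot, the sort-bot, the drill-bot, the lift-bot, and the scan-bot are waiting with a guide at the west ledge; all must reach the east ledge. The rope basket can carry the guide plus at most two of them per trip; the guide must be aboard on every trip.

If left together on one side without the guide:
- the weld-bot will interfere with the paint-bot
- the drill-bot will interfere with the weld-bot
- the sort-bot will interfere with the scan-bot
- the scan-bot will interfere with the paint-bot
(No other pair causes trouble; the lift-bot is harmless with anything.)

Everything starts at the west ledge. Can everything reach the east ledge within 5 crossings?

No

Counting alone: the guide can take at most 2 across per trip to the east ledge, so moving all 6 needs at least 3 loaded trips out, with a return between consecutive ones — at least 5 crossings.
The safety rule pushes this higher. Following every safe sequence of crossings, the most of the 6 that can be at the east ledge as the rope basket arrives there on crossing 5 is 5 — never all 6.
So the move cannot be finished within 5 crossings. (The shortest complete plan takes 7:)
1. Guide goes to the east ledge with the scan-bot and the weld-bot.
2. Guide goes back to the west ledge alone.
3. Guide goes to the east ledge with the paint-bot and the sort-bot.
4. Guide goes back to the west ledge with the scan-bot and the weld-bot.
5. Guide goes to the east ledge with the drill-bot and the lift-bot.
6. Guide goes back to the west ledge alone.
7. Guide goes to the east ledge with the scan-bot and the weld-bot.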